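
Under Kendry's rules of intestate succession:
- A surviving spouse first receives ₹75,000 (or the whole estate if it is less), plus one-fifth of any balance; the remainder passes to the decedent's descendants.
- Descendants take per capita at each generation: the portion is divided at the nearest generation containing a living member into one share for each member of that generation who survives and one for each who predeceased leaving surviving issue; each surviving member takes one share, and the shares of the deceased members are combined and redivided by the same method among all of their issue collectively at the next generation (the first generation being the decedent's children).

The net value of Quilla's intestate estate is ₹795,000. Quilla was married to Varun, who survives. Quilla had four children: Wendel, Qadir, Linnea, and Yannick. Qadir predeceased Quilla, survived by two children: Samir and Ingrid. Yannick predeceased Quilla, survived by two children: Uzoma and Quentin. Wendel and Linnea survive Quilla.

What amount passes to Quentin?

Varun first takes ₹75,000, leaving a balance of ₹720,000. Varun then takes one-fifth of the balance (₹144,000), for a total of ₹219,000. The remaining ₹576,000 passes to the descendants.
The descendants' portion (₹576,000) is divided at the children's generation into 4 shares of ₹144,000. Wendel and Linnea each take ₹144,000. The 2 shares of the deceased (Qadir and Yannick) are combined into a pool of ₹288,000.
That pool (₹288,000) is divided at the grandchildren's generation equally among Samir, Ingrid, Uzoma, and Quentin: ₹72,000 each.

Quentin receives ₹72,000.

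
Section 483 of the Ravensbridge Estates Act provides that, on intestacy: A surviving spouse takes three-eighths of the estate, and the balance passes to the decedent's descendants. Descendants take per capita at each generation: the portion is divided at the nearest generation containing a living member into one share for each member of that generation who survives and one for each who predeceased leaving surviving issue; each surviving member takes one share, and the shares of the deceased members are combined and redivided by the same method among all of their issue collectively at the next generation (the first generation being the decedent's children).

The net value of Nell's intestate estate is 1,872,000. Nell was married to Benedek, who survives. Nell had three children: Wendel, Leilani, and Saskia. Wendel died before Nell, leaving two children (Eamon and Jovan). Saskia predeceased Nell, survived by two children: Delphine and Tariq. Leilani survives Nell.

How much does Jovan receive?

Benedek takes three-eighths of 1,872,000 = 702,000. The remaining 1,170,000 passes to the descendants.
The descendants' portion (1,170,000) is divided at the children's generation into 3 shares of 390,000. Leilani takes 390,000. The 2 shares of the deceased (Wendel and Saskia) are combined into a pool of 780,000.
That pool (780,000) is divided at the grandchildren's generation equally among Eamon, Jovan, Delphine, and Tariq: 195,000 each.

Jovan receives 195,000.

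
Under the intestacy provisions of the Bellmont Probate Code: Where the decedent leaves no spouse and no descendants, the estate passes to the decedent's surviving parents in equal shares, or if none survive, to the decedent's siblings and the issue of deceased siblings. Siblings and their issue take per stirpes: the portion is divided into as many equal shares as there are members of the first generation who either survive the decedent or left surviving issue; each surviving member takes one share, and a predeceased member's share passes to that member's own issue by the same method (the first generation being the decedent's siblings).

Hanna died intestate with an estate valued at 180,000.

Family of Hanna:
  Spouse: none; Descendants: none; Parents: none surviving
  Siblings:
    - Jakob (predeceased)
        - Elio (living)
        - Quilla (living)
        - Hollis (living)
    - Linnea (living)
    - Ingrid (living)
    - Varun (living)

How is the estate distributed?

Elio: 15,000; Quilla: 15,000; Hollis: 15,000; Linnea: 45,000; Ingrid: 45,000; Varun: 45,000

The entire 180,000 passes to the siblings and their issue.
That amount (180,000) is divided into 4 shares of 45,000: Linnea, Ingrid, and Varun each take 45,000; Jakob's 45,000 share passes to Jakob's issue.
Jakob's share (45,000) is divided into 3 shares of 15,000: Elio, Quilla, and Hollis each take 15,000.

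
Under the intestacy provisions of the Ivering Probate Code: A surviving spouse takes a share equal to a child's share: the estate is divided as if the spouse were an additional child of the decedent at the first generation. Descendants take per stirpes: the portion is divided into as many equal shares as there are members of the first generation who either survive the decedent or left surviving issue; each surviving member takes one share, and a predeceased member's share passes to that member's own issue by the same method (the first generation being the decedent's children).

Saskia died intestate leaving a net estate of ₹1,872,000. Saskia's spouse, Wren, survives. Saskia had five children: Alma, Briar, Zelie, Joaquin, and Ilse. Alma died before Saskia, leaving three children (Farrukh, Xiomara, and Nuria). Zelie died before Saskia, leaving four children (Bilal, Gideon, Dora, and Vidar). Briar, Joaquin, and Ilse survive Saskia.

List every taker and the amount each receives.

Wren: ₹312,000; Farrukh: ₹104,000; Xiomara: ₹104,000; Nuria: ₹104,000; Briar: ₹312,000; Bilal: ₹78,000; Gideon: ₹78,000; Dora: ₹78,000; Vidar: ₹78,000; Joaquin: ₹312,000; Ilse: ₹312,000

The spouse counts as an additional share at the children's level, so there are 6 primary shares of ₹312,000. Wren takes one such share (₹312,000).
The children's combined portion (₹1,560,000) is divided into 5 shares of ₹312,000: Briar, Joaquin, and Ilse each take ₹312,000; Alma's ₹312,000 share passes to Alma's issue; Zelie's ₹312,000 share passes to Zelie's issue.
Alma's share (₹312,000) is divided into 3 shares of ₹104,000: Farrukh, Xiomara, and Nuria each take ₹104,000.
Zelie's share (₹312,000) is divided into 4 shares of ₹78,000: Bilal, Gideon, Dora, and Vidar each take ₹78,000.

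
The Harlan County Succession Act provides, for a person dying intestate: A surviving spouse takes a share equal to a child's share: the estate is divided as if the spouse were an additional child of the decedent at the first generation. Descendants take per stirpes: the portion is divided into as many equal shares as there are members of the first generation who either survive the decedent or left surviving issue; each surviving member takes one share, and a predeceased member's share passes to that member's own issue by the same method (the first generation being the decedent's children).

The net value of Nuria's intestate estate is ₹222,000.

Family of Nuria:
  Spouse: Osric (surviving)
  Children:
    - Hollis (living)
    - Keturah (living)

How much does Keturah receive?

The spouse counts as an additional share at the children's level, so there are 3 primary shares of ₹74,000. Osric takes one such share (₹74,000).
The children's combined portion (₹148,000) is divided into 2 shares of ₹74,000: Hollis and Keturah each take ₹74,000.

Keturah receives ₹74,000.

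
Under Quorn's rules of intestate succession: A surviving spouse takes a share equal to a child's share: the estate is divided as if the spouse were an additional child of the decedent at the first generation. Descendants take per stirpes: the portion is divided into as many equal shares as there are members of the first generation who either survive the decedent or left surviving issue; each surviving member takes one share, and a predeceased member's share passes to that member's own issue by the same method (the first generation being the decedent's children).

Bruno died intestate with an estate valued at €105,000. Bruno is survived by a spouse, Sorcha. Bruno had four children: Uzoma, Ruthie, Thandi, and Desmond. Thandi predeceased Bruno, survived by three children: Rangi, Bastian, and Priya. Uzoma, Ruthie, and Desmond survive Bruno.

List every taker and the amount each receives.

Sorcha: €21,000; Uzoma: €21,000; Ruthie: €21,000; Rangi: €7,000; Bastian: €7,000; Priya: €7,000; Desmond: €21,000

The spouse counts as an additional share at the children's level, so there are 5 primary shares of €21,000. Sorcha takes one such share (€21,000).
The children's combined portion (€84,000) is divided into 4 shares of €21,000: Uzoma, Ruthie, and Desmond each take €21,000; Thandi's €21,000 share passes to Thandi's issue.
Thandi's share (€21,000) is divided into 3 shares of €7,000: Rangi, Bastian, and Priya each take €7,000.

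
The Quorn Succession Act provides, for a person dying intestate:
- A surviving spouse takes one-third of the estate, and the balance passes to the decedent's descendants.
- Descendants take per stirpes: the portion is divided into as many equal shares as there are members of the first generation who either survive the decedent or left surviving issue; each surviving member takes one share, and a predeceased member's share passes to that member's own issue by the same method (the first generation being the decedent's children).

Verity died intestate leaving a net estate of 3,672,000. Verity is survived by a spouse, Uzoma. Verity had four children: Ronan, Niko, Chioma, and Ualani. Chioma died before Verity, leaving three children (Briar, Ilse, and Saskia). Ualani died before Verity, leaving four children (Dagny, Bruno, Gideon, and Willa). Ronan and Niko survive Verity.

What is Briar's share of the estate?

Uzoma takes one-third of 3,672,000 = 1,224,000. The remaining 2,448,000 passes to the descendants.
The descendants' portion (2,448,000) is divided into 4 shares of 612,000: Ronan and Niko each take 612,000; Chioma's 612,000 share passes to Chioma's issue; Ualani's 612,000 share passes to Ualani's issue.
Chioma's share (612,000) is divided into 3 shares of 204,000: Briar, Ilse, and Saskia each take 204,000.
Ualani's share (612,000) is divided into 4 shares of 153,000: Dagny, Bruno, Gideon, and Willa each take 153,000.

Briar receives 204,000.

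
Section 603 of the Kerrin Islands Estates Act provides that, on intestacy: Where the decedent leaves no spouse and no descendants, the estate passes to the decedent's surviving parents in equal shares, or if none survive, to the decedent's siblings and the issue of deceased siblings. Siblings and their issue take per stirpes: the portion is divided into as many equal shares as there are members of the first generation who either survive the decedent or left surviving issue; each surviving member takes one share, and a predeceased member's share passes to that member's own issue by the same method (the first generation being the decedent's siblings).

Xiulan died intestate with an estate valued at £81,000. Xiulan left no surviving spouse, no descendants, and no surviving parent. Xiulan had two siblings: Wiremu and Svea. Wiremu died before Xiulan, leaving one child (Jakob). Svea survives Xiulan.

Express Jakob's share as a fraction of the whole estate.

Jakob receives 1/2 of the estate.

The entire £81,000 passes to the siblings and their issue.
That amount (£81,000) is divided into 2 shares of £40,500: Svea takes £40,500; Wiremu's £40,500 share passes to Wiremu's issue.
Wiremu's share (£40,500) passes entirely to Jakob.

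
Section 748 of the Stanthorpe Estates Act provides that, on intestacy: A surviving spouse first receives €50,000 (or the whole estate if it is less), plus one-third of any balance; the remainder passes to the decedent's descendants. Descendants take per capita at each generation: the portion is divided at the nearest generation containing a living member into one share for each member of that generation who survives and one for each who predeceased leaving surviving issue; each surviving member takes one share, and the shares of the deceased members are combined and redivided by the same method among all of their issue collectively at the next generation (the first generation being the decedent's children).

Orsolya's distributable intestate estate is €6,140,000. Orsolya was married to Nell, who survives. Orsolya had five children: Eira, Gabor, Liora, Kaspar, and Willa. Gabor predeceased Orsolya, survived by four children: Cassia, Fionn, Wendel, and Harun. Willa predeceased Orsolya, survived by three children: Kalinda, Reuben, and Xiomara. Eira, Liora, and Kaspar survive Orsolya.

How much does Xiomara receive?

Xiomara receives €232,000.

Nell first takes €50,000, leaving a balance of €6,090,000. Nell then takes one-third of the balance (€2,030,000), for a total of €2,080,000. The remaining €4,060,000 passes to the descendants.
The descendants' portion (€4,060,000) is divided at the children's generation into 5 shares of €812,000. Eira, Liora, and Kaspar each take €812,000. The 2 shares of the deceased (Gabor and Willa) are combined into a pool of €1,624,000.
That pool (€1,624,000) is divided at the grandchildren's generation equally among Cassia, Fionn, Wendel, Harun, Kalinda, Reuben, and Xiomara: €232,000 each.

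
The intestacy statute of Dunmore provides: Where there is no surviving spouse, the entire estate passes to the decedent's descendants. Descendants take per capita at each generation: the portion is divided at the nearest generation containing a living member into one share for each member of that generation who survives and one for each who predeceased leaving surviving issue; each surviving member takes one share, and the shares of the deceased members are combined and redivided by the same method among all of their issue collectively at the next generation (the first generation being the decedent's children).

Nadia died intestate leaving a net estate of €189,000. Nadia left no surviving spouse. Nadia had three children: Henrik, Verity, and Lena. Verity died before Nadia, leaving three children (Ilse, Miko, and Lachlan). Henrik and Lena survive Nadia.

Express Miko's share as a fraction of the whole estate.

Miko receives 1/9 of the estate.

The entire €189,000 passes to the descendants.
That amount (€189,000) is divided at the children's generation into 3 shares of €63,000. Henrik and Lena each take €63,000. The remaining share for the deceased Verity (€63,000) is carried to the next generation.
That pool (€63,000) is divided at the grandchildren's generation equally among Ilse, Miko, and Lachlan: €21,000 each.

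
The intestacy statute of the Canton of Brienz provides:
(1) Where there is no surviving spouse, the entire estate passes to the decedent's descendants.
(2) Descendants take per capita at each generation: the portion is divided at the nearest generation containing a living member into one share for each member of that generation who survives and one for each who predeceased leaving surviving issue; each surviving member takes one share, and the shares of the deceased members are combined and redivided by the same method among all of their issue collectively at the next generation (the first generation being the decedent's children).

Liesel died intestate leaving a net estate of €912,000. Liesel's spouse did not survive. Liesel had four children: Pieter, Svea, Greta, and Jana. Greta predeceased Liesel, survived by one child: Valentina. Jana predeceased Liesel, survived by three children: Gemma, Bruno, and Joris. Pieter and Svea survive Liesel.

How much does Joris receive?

The entire €912,000 passes to the descendants.
That amount (€912,000) is divided at the children's generation into 4 shares of €228,000. Pieter and Svea each take €228,000. The 2 shares of the deceased (Greta and Jana) are combined into a pool of €456,000.
That pool (€456,000) is divided at the grandchildren's generation equally among Valentina, Gemma, Bruno, and Joris: €114,000 each.

Joris receives €114,000.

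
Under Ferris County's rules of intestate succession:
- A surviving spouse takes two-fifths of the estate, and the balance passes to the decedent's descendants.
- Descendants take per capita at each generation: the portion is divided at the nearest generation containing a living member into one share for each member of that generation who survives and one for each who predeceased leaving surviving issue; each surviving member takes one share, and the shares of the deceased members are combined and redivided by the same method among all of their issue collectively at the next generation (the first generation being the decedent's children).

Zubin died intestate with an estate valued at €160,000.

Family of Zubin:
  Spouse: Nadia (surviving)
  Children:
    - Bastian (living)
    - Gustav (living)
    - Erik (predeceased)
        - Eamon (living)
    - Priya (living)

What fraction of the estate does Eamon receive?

Nadia takes two-fifths of €160,000 = €64,000. The remaining €96,000 passes to the descendants.
The descendants' portion (€96,000) is divided at the children's generation into 4 shares of €24,000. Bastian, Gustav, and Priya each take €24,000. The remaining share for the deceased Erik (€24,000) is carried to the next generation.
That pool (€24,000) passes entirely to Eamon, the sole taker at the grandchildren's generation.

Eamon receives 3/20 of the estate.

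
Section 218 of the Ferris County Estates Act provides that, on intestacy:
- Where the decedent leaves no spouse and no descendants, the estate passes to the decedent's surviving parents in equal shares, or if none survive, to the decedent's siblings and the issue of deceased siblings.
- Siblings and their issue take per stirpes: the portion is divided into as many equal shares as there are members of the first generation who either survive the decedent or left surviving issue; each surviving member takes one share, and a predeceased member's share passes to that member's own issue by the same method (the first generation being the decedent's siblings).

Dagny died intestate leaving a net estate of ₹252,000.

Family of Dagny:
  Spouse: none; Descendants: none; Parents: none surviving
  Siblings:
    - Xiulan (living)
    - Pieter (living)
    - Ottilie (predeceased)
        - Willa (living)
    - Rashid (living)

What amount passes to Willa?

Willa receives ₹63,000.

The entire ₹252,000 passes to the siblings and their issue.
That amount (₹252,000) is divided into 4 shares of ₹63,000: Xiulan, Pieter, and Rashid each take ₹63,000; Ottilie's ₹63,000 share passes to Ottilie's issue.
Ottilie's share (₹63,000) passes entirely to Willa.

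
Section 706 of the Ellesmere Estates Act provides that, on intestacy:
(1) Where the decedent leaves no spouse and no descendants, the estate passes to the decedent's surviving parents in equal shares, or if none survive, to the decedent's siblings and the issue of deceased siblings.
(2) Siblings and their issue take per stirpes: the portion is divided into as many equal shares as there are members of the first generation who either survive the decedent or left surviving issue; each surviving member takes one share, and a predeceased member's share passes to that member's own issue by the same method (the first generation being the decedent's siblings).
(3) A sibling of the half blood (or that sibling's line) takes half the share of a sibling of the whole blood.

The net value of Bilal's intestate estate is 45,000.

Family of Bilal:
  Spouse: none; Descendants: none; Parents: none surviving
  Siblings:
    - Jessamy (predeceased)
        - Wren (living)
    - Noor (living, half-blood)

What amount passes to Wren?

Wren receives 30,000.

The entire 45,000 passes to the siblings and their issue.
Counting each half-blood sibling's line as half a unit, there are 3/2 units in 45,000, so one unit is 30,000. Whole-blood lines (Jessamy) take 30,000 each; half-blood lines (Noor) take 15,000 each.
Jessamy's share (30,000) passes entirely to Wren.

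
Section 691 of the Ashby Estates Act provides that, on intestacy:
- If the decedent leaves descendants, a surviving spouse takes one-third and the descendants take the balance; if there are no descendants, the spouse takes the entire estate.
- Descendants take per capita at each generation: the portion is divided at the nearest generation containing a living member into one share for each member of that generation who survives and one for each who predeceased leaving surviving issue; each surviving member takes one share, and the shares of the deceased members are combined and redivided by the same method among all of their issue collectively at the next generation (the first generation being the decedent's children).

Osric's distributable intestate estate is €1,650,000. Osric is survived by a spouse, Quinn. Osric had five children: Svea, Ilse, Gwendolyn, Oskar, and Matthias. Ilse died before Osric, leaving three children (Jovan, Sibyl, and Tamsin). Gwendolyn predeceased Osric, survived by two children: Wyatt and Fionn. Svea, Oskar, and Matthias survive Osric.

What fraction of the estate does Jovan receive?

Quinn takes one-third of €1,650,000 = €550,000. The remaining €1,100,000 passes to the descendants.
The descendants' portion (€1,100,000) is divided at the children's generation into 5 shares of €220,000. Svea, Oskar, and Matthias each take €220,000. The 2 shares of the deceased (Ilse and Gwendolyn) are combined into a pool of €440,000.
That pool (€440,000) is divided at the grandchildren's generation equally among Jovan, Sibyl, Tamsin, Wyatt, and Fionn: €88,000 each.

Jovan receives 4/75 of the estate.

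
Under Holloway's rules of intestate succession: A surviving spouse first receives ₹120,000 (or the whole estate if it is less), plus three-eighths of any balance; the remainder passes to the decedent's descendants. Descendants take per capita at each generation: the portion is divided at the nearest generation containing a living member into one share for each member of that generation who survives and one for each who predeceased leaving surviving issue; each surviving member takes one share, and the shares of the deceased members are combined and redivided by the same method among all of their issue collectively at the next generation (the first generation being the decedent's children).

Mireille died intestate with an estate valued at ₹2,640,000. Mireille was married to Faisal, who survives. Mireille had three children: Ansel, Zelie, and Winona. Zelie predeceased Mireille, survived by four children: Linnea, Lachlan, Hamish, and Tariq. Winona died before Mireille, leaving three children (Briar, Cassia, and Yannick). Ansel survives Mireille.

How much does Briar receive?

Briar receives ₹150,000.

Faisal first takes ₹120,000, leaving a balance of ₹2,520,000. Faisal then takes three-eighths of the balance (₹945,000), for a total of ₹1,065,000. The remaining ₹1,575,000 passes to the descendants.
The descendants' portion (₹1,575,000) is divided at the children's generation into 3 shares of ₹525,000. Ansel takes ₹525,000. The 2 shares of the deceased (Zelie and Winona) are combined into a pool of ₹1,050,000.
That pool (₹1,050,000) is divided at the grandchildren's generation equally among Linnea, Lachlan, Hamish, Tariq, Briar, Cassia, and Yannick: ₹150,000 each.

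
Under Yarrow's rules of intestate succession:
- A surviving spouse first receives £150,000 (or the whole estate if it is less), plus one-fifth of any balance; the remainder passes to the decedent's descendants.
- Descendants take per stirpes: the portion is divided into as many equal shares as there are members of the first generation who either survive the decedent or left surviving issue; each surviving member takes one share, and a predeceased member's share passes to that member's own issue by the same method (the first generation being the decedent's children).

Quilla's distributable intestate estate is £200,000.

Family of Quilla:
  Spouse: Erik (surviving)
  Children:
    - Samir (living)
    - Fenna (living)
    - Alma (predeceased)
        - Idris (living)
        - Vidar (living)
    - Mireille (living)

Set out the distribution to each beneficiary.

Erik first takes £150,000, leaving a balance of £50,000. Erik then takes one-fifth of the balance (£10,000), for a total of £160,000. The remaining £40,000 passes to the descendants.
The descendants' portion (£40,000) is divided into 4 shares of £10,000: Samir, Fenna, and Mireille each take £10,000; Alma's £10,000 share passes to Alma's issue.
Alma's share (£10,000) is divided into 2 shares of £5,000: Idris and Vidar each take £5,000.

Erik: £160,000; Samir: £10,000; Fenna: £10,000; Idris: £5,000; Vidar: £5,000; Mireille: £10,000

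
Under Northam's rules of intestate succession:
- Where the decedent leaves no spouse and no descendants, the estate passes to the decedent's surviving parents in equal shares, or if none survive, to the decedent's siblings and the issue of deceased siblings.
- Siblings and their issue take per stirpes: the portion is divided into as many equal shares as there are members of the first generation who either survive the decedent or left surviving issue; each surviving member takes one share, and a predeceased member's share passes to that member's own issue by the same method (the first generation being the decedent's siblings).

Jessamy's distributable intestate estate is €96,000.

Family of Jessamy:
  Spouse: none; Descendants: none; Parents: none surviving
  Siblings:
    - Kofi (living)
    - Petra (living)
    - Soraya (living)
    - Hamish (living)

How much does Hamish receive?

Hamish receives €24,000.

The entire €96,000 passes to the siblings and their issue.
That amount (€96,000) is divided into 4 shares of €24,000: Kofi, Petra, Soraya, and Hamish each take €24,000.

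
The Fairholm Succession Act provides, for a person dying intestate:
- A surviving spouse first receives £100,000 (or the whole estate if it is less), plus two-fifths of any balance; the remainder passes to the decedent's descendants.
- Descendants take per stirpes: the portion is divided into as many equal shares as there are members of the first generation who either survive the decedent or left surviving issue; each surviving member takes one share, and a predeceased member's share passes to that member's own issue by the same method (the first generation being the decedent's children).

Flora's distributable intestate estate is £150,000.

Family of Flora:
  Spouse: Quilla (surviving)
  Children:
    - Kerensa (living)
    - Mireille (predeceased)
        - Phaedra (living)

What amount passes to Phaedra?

Quilla first takes £100,000, leaving a balance of £50,000. Quilla then takes two-fifths of the balance (£20,000), for a total of £120,000. The remaining £30,000 passes to the descendants.
The descendants' portion (£30,000) is divided into 2 shares of £15,000: Kerensa takes £15,000; Mireille's £15,000 share passes to Mireille's issue.
Mireille's share (£15,000) passes entirely to Phaedra.

Phaedra receives £15,000.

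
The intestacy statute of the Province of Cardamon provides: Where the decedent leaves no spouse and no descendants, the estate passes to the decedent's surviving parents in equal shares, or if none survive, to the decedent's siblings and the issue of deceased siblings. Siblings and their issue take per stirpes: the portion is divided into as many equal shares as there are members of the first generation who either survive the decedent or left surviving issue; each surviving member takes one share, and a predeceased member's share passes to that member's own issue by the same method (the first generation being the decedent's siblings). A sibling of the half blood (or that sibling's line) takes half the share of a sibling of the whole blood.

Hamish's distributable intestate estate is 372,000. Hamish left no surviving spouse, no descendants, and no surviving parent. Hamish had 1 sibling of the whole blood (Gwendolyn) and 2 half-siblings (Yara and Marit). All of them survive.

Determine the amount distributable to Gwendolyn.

Gwendolyn receives 186,000.

The entire 372,000 passes to the siblings and their issue.
Counting each half-blood sibling's line as half a unit, there are 2 units in 372,000, so one unit is 186,000. Whole-blood lines (Gwendolyn) take 186,000 each; half-blood lines (Yara and Marit) take 93,000 each.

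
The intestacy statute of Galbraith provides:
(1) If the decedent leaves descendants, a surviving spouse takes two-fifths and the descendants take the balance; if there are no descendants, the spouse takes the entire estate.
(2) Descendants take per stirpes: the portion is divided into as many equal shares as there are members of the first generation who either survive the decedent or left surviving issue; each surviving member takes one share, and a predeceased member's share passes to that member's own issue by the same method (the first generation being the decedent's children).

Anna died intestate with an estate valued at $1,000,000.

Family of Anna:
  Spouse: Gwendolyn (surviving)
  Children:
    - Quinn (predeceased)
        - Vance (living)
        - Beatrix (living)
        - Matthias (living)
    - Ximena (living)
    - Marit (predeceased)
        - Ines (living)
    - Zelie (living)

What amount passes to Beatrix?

Gwendolyn takes two-fifths of $1,000,000 = $400,000. The remaining $600,000 passes to the descendants.
The descendants' portion ($600,000) is divided into 4 shares of $150,000: Ximena and Zelie each take $150,000; Quinn's $150,000 share passes to Quinn's issue; Marit's $150,000 share passes to Marit's issue.
Quinn's share ($150,000) is divided into 3 shares of $50,000: Vance, Beatrix, and Matthias each take $50,000.
Marit's share ($150,000) passes entirely to Ines.

Beatrix receives $50,000.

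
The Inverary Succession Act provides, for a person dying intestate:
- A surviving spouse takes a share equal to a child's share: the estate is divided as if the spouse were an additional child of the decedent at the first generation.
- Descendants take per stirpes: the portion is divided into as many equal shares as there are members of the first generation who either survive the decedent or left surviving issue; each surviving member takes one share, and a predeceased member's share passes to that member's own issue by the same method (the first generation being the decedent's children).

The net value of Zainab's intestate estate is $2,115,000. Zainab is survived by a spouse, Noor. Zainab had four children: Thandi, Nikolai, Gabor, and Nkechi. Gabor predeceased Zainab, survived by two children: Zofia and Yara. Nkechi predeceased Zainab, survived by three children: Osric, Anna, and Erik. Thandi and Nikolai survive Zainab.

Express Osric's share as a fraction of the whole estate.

Osric receives 1/15 of the estate.

The spouse counts as an additional share at the children's level, so there are 5 primary shares of $423,000. Noor takes one such share ($423,000).
The children's combined portion ($1,692,000) is divided into 4 shares of $423,000: Thandi and Nikolai each take $423,000; Gabor's $423,000 share passes to Gabor's issue; Nkechi's $423,000 share passes to Nkechi's issue.
Gabor's share ($423,000) is divided into 2 shares of $211,500: Zofia and Yara each take $211,500.
Nkechi's share ($423,000) is divided into 3 shares of $141,000: Osric, Anna, and Erik each take $141,000.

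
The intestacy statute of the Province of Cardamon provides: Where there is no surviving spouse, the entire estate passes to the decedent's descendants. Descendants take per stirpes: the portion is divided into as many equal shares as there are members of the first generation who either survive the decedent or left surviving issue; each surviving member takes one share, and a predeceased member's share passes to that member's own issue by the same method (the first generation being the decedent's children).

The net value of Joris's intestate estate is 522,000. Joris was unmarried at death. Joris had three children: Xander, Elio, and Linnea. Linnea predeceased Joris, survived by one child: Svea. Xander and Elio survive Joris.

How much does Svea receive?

The entire 522,000 passes to the descendants.
That amount (522,000) is divided into 3 shares of 174,000: Xander and Elio each take 174,000; Linnea's 174,000 share passes to Linnea's issue.
Linnea's share (174,000) passes entirely to Svea.

Svea receives 174,000.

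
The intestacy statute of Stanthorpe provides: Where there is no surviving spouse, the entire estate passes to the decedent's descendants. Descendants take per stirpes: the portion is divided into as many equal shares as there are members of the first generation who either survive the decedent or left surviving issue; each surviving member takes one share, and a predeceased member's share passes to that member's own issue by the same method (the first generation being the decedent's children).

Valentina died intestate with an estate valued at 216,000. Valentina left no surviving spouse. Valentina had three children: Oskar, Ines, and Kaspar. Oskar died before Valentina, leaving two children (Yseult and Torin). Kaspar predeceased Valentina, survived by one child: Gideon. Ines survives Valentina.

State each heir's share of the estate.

Yseult: 36,000; Torin: 36,000; Ines: 72,000; Gideon: 72,000

The entire 216,000 passes to the descendants.
That amount (216,000) is divided into 3 shares of 72,000: Ines takes 72,000; Oskar's 72,000 share passes to Oskar's issue; Kaspar's 72,000 share passes to Kaspar's issue.
Oskar's share (72,000) is divided into 2 shares of 36,000: Yseult and Torin each take 36,000.
Kaspar's share (72,000) passes entirely to Gideon.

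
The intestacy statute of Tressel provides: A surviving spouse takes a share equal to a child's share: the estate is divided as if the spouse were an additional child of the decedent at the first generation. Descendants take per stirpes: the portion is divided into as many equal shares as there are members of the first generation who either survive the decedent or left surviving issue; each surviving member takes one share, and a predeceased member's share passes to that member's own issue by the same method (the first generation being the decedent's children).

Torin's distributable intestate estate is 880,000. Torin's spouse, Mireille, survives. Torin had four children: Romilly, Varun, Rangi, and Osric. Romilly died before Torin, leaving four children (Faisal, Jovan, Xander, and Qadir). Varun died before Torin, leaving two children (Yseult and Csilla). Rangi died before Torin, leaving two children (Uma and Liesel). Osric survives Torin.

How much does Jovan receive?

Jovan receives 44,000.

The spouse counts as an additional share at the children's level, so there are 5 primary shares of 176,000. Mireille takes one such share (176,000).
The children's combined portion (704,000) is divided into 4 shares of 176,000: Osric takes 176,000; Romilly's 176,000 share passes to Romilly's issue; Varun's 176,000 share passes to Varun's issue; Rangi's 176,000 share passes to Rangi's issue.
Romilly's share (176,000) is divided into 4 shares of 44,000: Faisal, Jovan, Xander, and Qadir each take 44,000.
Varun's share (176,000) is divided into 2 shares of 88,000: Yseult and Csilla each take 88,000.
Rangi's share (176,000) is divided into 2 shares of 88,000: Uma and Liesel each take 88,000.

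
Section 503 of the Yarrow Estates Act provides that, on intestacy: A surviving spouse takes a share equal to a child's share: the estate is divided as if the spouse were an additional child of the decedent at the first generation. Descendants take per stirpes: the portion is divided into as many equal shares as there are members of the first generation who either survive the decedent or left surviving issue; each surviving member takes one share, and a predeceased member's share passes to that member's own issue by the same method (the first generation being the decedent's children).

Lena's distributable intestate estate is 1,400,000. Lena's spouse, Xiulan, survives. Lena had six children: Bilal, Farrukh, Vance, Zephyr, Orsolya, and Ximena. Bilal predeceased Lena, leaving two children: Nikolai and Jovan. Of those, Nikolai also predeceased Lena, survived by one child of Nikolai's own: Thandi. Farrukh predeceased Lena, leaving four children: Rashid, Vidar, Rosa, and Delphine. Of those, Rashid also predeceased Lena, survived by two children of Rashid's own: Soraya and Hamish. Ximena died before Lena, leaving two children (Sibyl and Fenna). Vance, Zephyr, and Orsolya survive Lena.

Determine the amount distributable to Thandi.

The spouse counts as an additional share at the children's level, so there are 7 primary shares of 200,000. Xiulan takes one such share (200,000).
The children's combined portion (1,200,000) is divided into 6 shares of 200,000: Vance, Zephyr, and Orsolya each take 200,000; Bilal's 200,000 share passes to Bilal's issue; Farrukh's 200,000 share passes to Farrukh's issue; Ximena's 200,000 share passes to Ximena's issue.
Bilal's share (200,000) is divided into 2 shares of 100,000: Jovan takes 100,000; Nikolai's 100,000 share passes to Nikolai's issue.
Nikolai's share (100,000) passes entirely to Thandi.
Farrukh's share (200,000) is divided into 4 shares of 50,000: Vidar, Rosa, and Delphine each take 50,000; Rashid's 50,000 share passes to Rashid's issue.
Rashid's share (50,000) is divided into 2 shares of 25,000: Soraya and Hamish each take 25,000.
Ximena's share (200,000) is divided into 2 shares of 100,000: Sibyl and Fenna each take 100,000.

Thandi receives 100,000.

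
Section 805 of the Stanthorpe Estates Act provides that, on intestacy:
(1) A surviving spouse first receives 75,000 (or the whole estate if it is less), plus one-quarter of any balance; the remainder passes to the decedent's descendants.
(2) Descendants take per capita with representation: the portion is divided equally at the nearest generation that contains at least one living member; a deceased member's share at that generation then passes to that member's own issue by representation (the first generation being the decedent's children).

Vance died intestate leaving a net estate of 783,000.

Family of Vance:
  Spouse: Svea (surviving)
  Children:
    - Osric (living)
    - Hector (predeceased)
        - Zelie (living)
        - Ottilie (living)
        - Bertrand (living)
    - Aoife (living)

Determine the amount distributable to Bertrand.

Svea first takes 75,000, leaving a balance of 708,000. Svea then takes one-quarter of the balance (177,000), for a total of 252,000. The remaining 531,000 passes to the descendants.
The descendants' portion (531,000) is divided into 3 shares of 177,000: Osric and Aoife each take 177,000; Hector's 177,000 share passes to Hector's issue.
Hector's share (177,000) is divided into 3 shares of 59,000: Zelie, Ottilie, and Bertrand each take 59,000.

Bertrand receives 59,000.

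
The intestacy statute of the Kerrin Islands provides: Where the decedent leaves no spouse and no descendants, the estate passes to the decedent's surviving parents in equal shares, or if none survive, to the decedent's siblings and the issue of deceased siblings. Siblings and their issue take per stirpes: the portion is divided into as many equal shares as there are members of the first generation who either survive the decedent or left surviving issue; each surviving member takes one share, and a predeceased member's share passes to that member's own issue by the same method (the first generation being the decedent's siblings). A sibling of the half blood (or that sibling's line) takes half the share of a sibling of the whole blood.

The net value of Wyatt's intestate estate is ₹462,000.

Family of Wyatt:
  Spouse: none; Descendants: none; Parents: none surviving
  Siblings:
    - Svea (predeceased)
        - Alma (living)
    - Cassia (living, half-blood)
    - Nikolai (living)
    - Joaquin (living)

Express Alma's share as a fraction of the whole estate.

Alma receives 2/7 of the estate.

The entire ₹462,000 passes to the siblings and their issue.
Counting each half-blood sibling's line as half a unit, there are 7/2 units in ₹462,000, so one unit is ₹132,000. Whole-blood lines (Svea, Nikolai, and Joaquin) take ₹132,000 each; half-blood lines (Cassia) take ₹66,000 each.
Svea's share (₹132,000) passes entirely to Alma.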